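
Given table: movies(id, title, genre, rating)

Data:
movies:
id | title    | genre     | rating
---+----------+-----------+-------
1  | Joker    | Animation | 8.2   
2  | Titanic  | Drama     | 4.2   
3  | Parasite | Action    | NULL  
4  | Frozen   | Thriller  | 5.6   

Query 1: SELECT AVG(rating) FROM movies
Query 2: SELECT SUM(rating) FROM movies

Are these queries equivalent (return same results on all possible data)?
No, not equivalent

Query 1 returns: [(6.0,)]
Query 2 returns: [(18.0,)]

Reason: AVG vs SUM give different aggregate values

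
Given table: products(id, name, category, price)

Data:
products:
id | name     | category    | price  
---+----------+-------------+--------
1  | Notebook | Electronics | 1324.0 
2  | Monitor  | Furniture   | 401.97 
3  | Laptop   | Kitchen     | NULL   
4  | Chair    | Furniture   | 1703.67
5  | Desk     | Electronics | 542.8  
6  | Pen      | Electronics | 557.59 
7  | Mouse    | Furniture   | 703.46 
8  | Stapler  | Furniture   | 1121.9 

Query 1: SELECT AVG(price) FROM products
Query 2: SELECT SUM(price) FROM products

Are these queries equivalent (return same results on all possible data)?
No, not equivalent

Query 1 returns: [(907.9128571428572,)]
Query 2 returns: [(6355.39,)]

Reason: AVG vs SUM give different aggregate values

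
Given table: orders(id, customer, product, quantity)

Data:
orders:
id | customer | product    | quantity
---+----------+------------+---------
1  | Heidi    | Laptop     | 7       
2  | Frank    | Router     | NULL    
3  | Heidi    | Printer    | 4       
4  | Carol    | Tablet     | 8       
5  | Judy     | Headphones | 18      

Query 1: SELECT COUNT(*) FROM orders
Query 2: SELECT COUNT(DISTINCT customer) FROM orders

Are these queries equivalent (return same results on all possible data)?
No, not equivalent

Query 1 returns: [(5,)]
Query 2 returns: [(4,)]

Reason: COUNT(*) counts rows, COUNT(DISTINCT customer) counts unique customers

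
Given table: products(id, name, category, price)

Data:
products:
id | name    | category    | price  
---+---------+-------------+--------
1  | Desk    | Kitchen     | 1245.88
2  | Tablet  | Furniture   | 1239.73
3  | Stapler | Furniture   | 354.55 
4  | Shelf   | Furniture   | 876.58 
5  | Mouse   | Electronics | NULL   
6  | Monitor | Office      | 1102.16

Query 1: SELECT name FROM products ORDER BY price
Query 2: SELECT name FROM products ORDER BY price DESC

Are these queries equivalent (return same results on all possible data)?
No, not equivalent

Query 1 returns: [('Mouse',), ('Stapler',), ('Shelf',), ('Monitor',), ('Tablet',), ('Desk',)]
Query 2 returns: [('Desk',), ('Tablet',), ('Monitor',), ('Shelf',), ('Stapler',), ('Mouse',)]

Reason: ASC vs DESC gives opposite ordering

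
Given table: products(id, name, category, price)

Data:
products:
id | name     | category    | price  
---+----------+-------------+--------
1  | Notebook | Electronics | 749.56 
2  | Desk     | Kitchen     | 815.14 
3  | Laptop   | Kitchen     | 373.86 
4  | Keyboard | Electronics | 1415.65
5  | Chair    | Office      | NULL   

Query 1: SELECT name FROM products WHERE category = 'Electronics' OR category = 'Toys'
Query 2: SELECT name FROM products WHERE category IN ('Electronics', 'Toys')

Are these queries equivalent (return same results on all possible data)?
Yes, equivalent

Both queries return: [('Keyboard',), ('Notebook',)]

Reason: OR vs IN are equivalent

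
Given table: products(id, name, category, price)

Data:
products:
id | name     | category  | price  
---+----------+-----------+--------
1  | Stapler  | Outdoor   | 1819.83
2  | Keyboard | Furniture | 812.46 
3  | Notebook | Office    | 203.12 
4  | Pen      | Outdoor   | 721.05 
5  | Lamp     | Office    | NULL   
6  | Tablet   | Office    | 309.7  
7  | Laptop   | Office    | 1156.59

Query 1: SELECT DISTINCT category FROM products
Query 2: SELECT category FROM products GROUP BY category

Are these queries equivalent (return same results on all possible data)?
Yes, equivalent

Both queries return: [('Furniture',), ('Office',), ('Outdoor',)]

Reason: Both get unique categorys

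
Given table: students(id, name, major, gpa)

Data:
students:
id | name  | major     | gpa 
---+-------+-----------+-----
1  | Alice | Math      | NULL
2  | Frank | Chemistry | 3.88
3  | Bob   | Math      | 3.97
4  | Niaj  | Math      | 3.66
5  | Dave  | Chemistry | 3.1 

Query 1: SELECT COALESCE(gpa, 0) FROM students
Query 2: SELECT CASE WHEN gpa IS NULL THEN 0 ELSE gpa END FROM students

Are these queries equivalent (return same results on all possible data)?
Yes, equivalent

Both queries return: [(0,), (3.1,), (3.66,), (3.88,), (3.97,)]

Reason: COALESCE vs CASE for NULL handling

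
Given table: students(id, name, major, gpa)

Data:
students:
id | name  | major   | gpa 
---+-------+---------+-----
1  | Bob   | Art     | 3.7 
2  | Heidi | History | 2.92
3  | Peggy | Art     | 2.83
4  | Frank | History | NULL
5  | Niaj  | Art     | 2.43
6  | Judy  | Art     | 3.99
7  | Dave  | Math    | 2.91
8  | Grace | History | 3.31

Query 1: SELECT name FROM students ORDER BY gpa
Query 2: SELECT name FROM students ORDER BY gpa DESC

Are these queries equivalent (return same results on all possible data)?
No, not equivalent

Query 1 returns: [('Frank',), ('Niaj',), ('Peggy',), ('Dave',), ('Heidi',), ('Grace',), ('Bob',), ('Judy',)]
Query 2 returns: [('Judy',), ('Bob',), ('Grace',), ('Heidi',), ('Dave',), ('Peggy',), ('Niaj',), ('Frank',)]

Reason: ASC vs DESC gives opposite ordering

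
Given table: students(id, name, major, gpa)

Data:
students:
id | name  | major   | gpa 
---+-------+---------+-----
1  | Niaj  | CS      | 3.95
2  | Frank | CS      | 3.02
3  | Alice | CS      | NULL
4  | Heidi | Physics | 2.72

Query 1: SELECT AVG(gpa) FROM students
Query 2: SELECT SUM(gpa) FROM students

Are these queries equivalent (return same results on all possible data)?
No, not equivalent

Query 1 returns: [(3.2300000000000004,)]
Query 2 returns: [(9.690000000000001,)]

Reason: AVG vs SUM give different aggregate values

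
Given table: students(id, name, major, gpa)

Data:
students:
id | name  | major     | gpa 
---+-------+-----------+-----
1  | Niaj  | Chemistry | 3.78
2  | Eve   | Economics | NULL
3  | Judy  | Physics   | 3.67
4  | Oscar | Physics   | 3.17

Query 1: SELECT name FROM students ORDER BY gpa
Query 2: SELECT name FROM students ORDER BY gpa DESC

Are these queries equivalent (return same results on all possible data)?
No, not equivalent

Query 1 returns: [('Eve',), ('Oscar',), ('Judy',), ('Niaj',)]
Query 2 returns: [('Niaj',), ('Judy',), ('Oscar',), ('Eve',)]

Reason: ASC vs DESC gives opposite ordering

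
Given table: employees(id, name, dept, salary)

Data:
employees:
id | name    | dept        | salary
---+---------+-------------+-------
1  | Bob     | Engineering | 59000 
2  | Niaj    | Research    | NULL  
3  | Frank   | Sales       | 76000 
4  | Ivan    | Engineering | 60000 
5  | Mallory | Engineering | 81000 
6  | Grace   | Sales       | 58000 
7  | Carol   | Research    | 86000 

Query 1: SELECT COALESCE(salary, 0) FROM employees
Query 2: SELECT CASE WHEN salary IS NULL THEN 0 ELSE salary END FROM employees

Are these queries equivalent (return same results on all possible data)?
Yes, equivalent

Both queries return: [(0,), (58000,), (59000,), (60000,), (76000,), (81000,), (86000,)]

Reason: COALESCE vs CASE for NULL handling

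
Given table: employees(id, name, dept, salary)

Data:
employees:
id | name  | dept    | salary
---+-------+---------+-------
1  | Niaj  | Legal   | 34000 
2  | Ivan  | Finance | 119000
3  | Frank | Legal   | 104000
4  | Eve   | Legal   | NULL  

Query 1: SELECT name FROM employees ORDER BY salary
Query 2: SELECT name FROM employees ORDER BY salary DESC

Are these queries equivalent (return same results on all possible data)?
No, not equivalent

Query 1 returns: [('Eve',), ('Niaj',), ('Frank',), ('Ivan',)]
Query 2 returns: [('Ivan',), ('Frank',), ('Niaj',), ('Eve',)]

Reason: ASC vs DESC gives opposite ordering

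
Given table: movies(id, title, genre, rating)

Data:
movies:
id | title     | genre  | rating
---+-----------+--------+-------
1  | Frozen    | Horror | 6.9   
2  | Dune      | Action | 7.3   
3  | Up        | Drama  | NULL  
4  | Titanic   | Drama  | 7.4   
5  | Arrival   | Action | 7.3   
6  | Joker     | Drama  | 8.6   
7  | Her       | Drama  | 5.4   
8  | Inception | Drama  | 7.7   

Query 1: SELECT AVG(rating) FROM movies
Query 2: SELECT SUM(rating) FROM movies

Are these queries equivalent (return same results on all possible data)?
No, not equivalent

Query 1 returns: [(7.228571428571429,)]
Query 2 returns: [(50.6,)]

Reason: AVG vs SUM give different aggregate values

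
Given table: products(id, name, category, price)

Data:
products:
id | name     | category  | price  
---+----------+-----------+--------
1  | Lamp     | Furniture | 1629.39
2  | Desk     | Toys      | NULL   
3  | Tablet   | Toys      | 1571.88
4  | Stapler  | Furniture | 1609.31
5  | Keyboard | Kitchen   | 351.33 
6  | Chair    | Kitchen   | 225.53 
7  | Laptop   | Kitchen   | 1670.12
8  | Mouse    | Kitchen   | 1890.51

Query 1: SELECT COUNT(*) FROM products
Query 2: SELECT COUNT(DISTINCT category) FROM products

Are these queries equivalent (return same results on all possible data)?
No, not equivalent

Query 1 returns: [(8,)]
Query 2 returns: [(3,)]

Reason: COUNT(*) counts rows, COUNT(DISTINCT category) counts unique categorys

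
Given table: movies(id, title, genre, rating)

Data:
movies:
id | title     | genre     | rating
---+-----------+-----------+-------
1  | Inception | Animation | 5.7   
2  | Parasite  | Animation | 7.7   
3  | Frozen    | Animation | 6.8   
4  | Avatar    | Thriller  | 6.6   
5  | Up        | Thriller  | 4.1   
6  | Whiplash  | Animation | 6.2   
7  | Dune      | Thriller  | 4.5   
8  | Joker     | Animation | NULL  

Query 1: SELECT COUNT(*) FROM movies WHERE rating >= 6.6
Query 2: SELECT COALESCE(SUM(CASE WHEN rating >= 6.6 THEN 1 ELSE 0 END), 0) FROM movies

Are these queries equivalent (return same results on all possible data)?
Yes, equivalent

Both queries return: [(3,)]

Reason: COUNT with WHERE vs conditional SUM (COALESCE handles empty-table NULL)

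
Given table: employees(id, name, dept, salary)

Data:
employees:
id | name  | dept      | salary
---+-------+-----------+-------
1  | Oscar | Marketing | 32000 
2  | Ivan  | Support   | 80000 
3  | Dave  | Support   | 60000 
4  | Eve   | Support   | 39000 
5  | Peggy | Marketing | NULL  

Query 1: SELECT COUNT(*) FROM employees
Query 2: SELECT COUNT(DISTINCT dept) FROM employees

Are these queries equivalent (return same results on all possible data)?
No, not equivalent

Query 1 returns: [(5,)]
Query 2 returns: [(2,)]

Reason: COUNT(*) counts rows, COUNT(DISTINCT dept) counts unique depts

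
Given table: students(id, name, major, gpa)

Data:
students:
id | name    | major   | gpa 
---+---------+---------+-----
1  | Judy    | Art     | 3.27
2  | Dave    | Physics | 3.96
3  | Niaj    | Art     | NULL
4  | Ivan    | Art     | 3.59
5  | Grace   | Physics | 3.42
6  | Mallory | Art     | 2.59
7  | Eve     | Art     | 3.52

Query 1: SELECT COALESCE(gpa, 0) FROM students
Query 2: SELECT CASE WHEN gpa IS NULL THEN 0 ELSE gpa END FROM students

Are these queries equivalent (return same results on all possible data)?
Yes, equivalent

Both queries return: [(0,), (2.59,), (3.27,), (3.42,), (3.52,), (3.59,), (3.96,)]

Reason: COALESCE vs CASE for NULL handling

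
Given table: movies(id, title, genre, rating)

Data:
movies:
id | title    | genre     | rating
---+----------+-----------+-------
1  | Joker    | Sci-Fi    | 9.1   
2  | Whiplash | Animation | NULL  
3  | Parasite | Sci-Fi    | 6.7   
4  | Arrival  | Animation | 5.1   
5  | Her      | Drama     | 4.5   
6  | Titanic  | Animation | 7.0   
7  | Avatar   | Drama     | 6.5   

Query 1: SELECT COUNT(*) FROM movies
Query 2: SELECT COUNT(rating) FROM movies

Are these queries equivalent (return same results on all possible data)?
No, not equivalent

Query 1 returns: [(7,)]
Query 2 returns: [(6,)]

Reason: COUNT(*) includes NULLs, COUNT(column) excludes them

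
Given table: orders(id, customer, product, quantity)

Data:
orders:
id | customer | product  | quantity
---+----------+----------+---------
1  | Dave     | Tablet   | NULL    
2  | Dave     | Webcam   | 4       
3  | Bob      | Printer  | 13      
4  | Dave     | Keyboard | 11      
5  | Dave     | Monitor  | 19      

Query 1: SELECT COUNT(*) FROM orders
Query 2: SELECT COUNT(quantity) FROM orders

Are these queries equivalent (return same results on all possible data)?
No, not equivalent

Query 1 returns: [(5,)]
Query 2 returns: [(4,)]

Reason: COUNT(*) includes NULLs, COUNT(column) excludes them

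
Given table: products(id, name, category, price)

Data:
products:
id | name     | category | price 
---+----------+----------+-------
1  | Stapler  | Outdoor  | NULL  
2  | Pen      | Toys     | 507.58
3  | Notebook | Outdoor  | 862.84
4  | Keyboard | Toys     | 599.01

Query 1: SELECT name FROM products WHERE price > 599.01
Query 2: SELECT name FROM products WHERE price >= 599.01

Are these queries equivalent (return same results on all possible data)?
No, not equivalent

Query 1 returns: [('Notebook',)]
Query 2 returns: [('Notebook',), ('Keyboard',)]

Reason: > vs >= gives different results when price = 599.01 exists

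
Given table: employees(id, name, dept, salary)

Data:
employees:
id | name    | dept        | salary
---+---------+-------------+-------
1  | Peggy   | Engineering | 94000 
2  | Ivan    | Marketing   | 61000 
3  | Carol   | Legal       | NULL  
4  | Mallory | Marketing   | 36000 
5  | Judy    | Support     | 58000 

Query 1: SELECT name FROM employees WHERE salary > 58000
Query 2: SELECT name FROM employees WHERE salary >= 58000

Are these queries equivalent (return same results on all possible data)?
No, not equivalent

Query 1 returns: [('Peggy',), ('Ivan',)]
Query 2 returns: [('Peggy',), ('Ivan',), ('Judy',)]

Reason: > vs >= gives different results when salary = 58000 exists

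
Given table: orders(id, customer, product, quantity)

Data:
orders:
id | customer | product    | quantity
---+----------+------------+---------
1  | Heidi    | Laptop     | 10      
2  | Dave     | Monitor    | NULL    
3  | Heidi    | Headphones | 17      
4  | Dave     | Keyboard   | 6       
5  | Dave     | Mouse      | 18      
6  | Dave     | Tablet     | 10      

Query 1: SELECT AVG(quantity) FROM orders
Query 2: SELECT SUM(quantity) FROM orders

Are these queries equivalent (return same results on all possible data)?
No, not equivalent

Query 1 returns: [(12.2,)]
Query 2 returns: [(61,)]

Reason: AVG vs SUM give different aggregate values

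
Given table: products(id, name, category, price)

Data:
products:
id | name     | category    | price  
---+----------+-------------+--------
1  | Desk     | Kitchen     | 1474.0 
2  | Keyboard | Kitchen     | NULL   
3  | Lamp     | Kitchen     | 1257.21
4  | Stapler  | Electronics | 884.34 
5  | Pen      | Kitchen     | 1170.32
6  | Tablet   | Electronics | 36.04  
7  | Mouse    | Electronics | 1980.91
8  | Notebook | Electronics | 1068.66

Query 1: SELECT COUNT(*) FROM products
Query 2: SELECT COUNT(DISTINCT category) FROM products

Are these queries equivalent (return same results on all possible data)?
No, not equivalent

Query 1 returns: [(8,)]
Query 2 returns: [(2,)]

Reason: COUNT(*) counts rows, COUNT(DISTINCT category) counts unique categorys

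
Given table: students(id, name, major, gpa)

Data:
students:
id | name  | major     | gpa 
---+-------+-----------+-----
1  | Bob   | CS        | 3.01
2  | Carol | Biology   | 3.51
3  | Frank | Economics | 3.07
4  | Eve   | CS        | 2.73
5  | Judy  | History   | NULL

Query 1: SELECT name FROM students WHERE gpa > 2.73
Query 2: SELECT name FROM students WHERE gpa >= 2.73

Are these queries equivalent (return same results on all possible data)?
No, not equivalent

Query 1 returns: [('Bob',), ('Carol',), ('Frank',)]
Query 2 returns: [('Bob',), ('Carol',), ('Frank',), ('Eve',)]

Reason: > vs >= gives different results when gpa = 2.73 exists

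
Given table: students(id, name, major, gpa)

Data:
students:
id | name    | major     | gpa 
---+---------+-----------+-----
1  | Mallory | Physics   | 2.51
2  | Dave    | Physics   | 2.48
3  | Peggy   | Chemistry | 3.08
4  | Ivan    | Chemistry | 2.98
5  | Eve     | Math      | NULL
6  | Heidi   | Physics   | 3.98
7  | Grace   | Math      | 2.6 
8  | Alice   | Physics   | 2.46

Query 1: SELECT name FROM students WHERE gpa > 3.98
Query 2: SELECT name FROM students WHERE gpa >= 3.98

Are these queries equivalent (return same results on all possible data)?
No, not equivalent

Query 1 returns: []
Query 2 returns: [('Heidi',)]

Reason: > vs >= gives different results when gpa = 3.98 exists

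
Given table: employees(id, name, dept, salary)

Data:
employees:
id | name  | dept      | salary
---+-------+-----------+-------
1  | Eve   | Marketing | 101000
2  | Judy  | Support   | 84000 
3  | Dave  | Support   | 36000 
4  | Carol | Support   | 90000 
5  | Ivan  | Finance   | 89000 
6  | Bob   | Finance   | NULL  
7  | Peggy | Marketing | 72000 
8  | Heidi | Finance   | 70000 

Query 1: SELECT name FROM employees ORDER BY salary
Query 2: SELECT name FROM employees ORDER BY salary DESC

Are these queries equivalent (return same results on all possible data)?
No, not equivalent

Query 1 returns: [('Bob',), ('Dave',), ('Heidi',), ('Peggy',), ('Judy',), ('Ivan',), ('Carol',), ('Eve',)]
Query 2 returns: [('Eve',), ('Carol',), ('Ivan',), ('Judy',), ('Peggy',), ('Heidi',), ('Dave',), ('Bob',)]

Reason: ASC vs DESC gives opposite ordering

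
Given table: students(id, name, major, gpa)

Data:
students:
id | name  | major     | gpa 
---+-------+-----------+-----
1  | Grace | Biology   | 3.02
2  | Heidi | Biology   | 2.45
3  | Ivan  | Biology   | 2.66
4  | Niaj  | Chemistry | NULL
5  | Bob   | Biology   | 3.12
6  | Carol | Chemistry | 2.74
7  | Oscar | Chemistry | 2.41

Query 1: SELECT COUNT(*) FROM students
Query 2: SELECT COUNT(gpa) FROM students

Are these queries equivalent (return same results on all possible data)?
No, not equivalent

Query 1 returns: [(7,)]
Query 2 returns: [(6,)]

Reason: COUNT(*) includes NULLs, COUNT(column) excludes them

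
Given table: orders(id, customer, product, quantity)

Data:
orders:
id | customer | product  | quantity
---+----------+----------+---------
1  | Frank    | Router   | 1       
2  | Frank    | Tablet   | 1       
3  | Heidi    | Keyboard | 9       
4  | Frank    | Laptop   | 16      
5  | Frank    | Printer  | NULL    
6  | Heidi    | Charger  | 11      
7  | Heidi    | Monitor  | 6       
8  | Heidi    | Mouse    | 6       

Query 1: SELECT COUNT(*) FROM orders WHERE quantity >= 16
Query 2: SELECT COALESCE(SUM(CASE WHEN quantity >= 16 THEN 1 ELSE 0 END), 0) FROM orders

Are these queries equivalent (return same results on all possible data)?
Yes, equivalent

Both queries return: [(1,)]

Reason: COUNT with WHERE vs conditional SUM (COALESCE handles empty-table NULL)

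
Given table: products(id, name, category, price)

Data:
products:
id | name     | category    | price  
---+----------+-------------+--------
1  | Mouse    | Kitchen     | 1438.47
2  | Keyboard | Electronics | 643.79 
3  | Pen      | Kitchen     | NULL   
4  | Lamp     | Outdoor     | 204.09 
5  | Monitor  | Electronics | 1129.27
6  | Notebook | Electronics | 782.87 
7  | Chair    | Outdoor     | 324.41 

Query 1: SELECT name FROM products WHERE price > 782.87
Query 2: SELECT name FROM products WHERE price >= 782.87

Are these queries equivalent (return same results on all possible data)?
No, not equivalent

Query 1 returns: [('Mouse',), ('Monitor',)]
Query 2 returns: [('Mouse',), ('Monitor',), ('Notebook',)]

Reason: > vs >= gives different results when price = 782.87 exists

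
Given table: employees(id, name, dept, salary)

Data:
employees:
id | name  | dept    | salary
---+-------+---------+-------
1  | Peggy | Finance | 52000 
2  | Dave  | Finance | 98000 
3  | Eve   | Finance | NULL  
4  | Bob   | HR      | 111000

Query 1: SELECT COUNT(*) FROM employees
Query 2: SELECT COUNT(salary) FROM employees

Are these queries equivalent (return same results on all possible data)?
No, not equivalent

Query 1 returns: [(4,)]
Query 2 returns: [(3,)]

Reason: COUNT(*) includes NULLs, COUNT(column) excludes them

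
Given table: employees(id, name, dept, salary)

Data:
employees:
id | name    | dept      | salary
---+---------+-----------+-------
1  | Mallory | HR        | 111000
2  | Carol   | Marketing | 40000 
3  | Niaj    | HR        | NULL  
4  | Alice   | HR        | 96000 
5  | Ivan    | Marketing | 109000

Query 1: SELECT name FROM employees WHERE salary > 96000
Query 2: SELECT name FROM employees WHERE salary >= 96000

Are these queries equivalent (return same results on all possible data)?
No, not equivalent

Query 1 returns: [('Mallory',), ('Ivan',)]
Query 2 returns: [('Mallory',), ('Alice',), ('Ivan',)]

Reason: > vs >= gives different results when salary = 96000 exists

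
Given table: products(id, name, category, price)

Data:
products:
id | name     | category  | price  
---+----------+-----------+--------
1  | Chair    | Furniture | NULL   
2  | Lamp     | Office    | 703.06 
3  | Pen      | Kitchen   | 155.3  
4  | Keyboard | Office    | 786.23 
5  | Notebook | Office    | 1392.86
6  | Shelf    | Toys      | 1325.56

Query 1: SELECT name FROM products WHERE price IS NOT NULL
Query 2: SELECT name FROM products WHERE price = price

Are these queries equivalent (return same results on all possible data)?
Yes, equivalent

Both queries return: [('Keyboard',), ('Lamp',), ('Notebook',), ('Pen',), ('Shelf',)]

Reason: IS NOT NULL vs self-equality (both exclude NULLs)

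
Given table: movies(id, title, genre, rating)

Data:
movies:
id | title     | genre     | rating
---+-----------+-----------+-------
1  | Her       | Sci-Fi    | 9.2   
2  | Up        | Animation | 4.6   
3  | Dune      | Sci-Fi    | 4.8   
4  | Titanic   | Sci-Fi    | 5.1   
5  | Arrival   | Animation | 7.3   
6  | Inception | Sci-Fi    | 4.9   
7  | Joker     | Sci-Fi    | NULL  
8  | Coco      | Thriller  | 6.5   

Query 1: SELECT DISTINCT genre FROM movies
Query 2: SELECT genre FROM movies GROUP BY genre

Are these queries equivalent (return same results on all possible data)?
Yes, equivalent

Both queries return: [('Animation',), ('Sci-Fi',), ('Thriller',)]

Reason: Both get unique genres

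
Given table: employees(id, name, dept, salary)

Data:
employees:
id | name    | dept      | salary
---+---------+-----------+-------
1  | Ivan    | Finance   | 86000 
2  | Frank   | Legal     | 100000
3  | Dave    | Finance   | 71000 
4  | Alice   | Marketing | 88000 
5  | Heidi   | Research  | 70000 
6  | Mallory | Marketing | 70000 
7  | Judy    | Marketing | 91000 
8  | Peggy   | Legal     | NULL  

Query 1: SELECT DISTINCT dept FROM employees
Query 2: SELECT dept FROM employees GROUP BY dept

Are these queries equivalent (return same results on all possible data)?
Yes, equivalent

Both queries return: [('Finance',), ('Legal',), ('Marketing',), ('Research',)]

Reason: Both get unique depts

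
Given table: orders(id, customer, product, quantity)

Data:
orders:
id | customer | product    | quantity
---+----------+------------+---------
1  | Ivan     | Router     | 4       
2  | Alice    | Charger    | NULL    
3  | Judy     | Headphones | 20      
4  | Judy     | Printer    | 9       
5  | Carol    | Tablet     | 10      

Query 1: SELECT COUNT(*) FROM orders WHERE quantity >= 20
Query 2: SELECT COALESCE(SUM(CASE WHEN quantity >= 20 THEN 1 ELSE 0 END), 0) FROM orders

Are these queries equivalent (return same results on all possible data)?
Yes, equivalent

Both queries return: [(1,)]

Reason: COUNT with WHERE vs conditional SUM (COALESCE handles empty-table NULL)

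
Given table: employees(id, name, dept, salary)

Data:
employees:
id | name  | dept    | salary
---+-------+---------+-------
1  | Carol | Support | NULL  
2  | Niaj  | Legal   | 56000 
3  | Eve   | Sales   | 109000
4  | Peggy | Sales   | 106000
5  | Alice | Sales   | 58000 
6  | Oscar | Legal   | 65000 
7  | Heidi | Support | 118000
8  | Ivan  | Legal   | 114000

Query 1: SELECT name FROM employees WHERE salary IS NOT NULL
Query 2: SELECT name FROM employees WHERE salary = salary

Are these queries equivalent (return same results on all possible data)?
Yes, equivalent

Both queries return: [('Alice',), ('Eve',), ('Heidi',), ('Ivan',), ('Niaj',), ('Oscar',), ('Peggy',)]

Reason: IS NOT NULL vs self-equality (both exclude NULLs)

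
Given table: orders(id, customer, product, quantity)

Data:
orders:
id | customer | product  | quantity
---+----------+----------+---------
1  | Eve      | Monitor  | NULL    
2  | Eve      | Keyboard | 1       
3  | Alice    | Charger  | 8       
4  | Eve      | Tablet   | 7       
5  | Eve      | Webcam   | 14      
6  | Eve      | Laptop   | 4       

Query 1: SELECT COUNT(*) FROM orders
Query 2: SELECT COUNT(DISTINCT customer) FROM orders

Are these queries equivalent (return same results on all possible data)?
No, not equivalent

Query 1 returns: [(6,)]
Query 2 returns: [(2,)]

Reason: COUNT(*) counts rows, COUNT(DISTINCT customer) counts unique customers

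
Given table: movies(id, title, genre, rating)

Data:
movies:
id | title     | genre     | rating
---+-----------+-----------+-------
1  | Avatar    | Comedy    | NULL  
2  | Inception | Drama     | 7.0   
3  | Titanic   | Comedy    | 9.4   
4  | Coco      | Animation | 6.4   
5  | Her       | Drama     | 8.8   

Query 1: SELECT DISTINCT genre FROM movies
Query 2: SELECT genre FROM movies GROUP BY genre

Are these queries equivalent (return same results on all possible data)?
Yes, equivalent

Both queries return: [('Animation',), ('Comedy',), ('Drama',)]

Reason: Both get unique genres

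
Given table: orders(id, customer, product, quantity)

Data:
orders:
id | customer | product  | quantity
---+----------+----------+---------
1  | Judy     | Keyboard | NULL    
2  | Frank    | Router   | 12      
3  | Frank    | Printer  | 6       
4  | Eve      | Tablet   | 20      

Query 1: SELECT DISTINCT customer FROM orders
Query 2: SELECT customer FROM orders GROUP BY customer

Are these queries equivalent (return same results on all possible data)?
Yes, equivalent

Both queries return: [('Eve',), ('Frank',), ('Judy',)]

Reason: Both get unique customers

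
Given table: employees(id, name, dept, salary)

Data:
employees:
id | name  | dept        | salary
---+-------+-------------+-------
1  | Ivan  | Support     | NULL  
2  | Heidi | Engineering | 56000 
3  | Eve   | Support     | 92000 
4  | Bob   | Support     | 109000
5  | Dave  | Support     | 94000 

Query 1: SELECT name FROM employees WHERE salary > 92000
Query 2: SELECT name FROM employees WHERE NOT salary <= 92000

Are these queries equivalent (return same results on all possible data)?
Yes, equivalent

Both queries return: [('Bob',), ('Dave',)]

Reason: Both filter salary > 92000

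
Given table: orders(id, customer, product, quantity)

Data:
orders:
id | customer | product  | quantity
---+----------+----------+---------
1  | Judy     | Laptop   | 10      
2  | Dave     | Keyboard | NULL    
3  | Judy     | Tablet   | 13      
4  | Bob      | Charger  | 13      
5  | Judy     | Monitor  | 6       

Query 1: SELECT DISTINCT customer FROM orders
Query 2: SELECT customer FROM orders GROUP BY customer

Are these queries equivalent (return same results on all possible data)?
Yes, equivalent

Both queries return: [('Bob',), ('Dave',), ('Judy',)]

Reason: Both get unique customers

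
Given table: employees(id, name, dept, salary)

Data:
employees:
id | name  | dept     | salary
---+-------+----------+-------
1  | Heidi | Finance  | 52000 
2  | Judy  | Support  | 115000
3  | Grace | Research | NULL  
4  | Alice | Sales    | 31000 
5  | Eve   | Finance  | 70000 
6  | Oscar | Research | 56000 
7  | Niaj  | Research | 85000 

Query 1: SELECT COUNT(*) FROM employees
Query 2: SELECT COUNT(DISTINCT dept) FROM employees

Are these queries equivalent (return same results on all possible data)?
No, not equivalent

Query 1 returns: [(7,)]
Query 2 returns: [(4,)]

Reason: COUNT(*) counts rows, COUNT(DISTINCT dept) counts unique depts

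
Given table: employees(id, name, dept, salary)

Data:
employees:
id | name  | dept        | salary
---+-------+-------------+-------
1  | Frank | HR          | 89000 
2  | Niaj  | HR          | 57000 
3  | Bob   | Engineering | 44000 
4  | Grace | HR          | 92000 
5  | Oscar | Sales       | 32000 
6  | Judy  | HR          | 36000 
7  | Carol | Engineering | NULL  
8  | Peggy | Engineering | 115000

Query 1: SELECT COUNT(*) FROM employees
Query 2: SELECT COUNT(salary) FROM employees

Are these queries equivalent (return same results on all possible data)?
No, not equivalent

Query 1 returns: [(8,)]
Query 2 returns: [(7,)]

Reason: COUNT(*) includes NULLs, COUNT(column) excludes them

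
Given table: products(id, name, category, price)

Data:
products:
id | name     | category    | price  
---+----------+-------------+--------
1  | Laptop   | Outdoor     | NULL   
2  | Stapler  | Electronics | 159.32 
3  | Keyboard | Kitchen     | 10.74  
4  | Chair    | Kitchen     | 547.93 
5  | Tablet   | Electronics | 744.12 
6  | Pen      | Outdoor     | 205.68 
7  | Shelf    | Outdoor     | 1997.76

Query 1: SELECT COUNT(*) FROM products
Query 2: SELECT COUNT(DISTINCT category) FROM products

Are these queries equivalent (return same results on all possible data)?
No, not equivalent

Query 1 returns: [(7,)]
Query 2 returns: [(3,)]

Reason: COUNT(*) counts rows, COUNT(DISTINCT category) counts unique categorys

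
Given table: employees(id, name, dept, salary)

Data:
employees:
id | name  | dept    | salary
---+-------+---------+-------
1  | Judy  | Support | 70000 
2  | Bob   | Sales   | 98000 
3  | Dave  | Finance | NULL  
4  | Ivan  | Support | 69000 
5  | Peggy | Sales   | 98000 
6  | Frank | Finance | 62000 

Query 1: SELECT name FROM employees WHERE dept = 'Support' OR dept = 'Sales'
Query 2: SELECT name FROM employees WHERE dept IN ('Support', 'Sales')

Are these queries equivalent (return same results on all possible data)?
Yes, equivalent

Both queries return: [('Bob',), ('Ivan',), ('Judy',), ('Peggy',)]

Reason: OR vs IN are equivalent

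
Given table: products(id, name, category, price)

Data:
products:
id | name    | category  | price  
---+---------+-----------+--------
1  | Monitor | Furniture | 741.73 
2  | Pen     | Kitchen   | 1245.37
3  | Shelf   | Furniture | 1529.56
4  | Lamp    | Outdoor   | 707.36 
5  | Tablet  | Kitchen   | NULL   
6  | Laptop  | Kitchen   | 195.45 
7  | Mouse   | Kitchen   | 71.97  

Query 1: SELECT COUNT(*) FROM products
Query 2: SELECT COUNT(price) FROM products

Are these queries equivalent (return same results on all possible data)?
No, not equivalent

Query 1 returns: [(7,)]
Query 2 returns: [(6,)]

Reason: COUNT(*) includes NULLs, COUNT(column) excludes them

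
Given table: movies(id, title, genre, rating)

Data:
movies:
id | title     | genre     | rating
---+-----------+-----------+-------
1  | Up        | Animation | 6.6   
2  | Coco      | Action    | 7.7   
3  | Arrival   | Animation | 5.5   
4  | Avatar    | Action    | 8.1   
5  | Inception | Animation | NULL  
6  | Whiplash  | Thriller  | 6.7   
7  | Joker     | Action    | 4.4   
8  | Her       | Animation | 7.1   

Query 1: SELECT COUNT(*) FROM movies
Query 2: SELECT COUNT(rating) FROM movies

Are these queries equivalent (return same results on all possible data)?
No, not equivalent

Query 1 returns: [(8,)]
Query 2 returns: [(7,)]

Reason: COUNT(*) includes NULLs, COUNT(column) excludes them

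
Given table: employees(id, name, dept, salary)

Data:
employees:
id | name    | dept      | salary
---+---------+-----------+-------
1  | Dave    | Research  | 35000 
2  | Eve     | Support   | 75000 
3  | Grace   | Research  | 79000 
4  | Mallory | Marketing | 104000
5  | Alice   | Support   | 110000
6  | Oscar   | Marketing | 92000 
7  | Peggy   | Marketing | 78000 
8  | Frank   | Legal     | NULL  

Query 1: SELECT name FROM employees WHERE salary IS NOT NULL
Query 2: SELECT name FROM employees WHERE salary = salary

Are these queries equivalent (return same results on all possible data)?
Yes, equivalent

Both queries return: [('Alice',), ('Dave',), ('Eve',), ('Grace',), ('Mallory',), ('Oscar',), ('Peggy',)]

Reason: IS NOT NULL vs self-equality (both exclude NULLs)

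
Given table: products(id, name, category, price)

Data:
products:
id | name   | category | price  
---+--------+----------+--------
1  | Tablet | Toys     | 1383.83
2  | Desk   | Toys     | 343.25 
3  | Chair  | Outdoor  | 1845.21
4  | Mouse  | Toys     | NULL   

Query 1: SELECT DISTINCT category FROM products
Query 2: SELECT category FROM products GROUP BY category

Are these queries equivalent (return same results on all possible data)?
Yes, equivalent

Both queries return: [('Outdoor',), ('Toys',)]

Reason: Both get unique categorys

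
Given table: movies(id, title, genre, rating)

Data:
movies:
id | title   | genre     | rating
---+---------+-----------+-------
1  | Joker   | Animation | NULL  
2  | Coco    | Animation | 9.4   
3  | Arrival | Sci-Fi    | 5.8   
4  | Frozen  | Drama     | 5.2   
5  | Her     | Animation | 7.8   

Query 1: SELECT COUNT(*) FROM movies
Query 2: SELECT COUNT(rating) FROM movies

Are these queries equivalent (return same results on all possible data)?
No, not equivalent

Query 1 returns: [(5,)]
Query 2 returns: [(4,)]

Reason: COUNT(*) includes NULLs, COUNT(column) excludes them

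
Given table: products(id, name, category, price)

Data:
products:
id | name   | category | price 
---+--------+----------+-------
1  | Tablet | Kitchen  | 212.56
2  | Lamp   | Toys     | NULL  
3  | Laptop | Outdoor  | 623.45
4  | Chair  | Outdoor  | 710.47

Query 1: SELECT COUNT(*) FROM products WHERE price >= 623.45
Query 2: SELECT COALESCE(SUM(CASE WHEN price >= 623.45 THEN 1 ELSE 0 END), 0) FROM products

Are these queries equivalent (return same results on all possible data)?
Yes, equivalent

Both queries return: [(2,)]

Reason: COUNT with WHERE vs conditional SUM (COALESCE handles empty-table NULL)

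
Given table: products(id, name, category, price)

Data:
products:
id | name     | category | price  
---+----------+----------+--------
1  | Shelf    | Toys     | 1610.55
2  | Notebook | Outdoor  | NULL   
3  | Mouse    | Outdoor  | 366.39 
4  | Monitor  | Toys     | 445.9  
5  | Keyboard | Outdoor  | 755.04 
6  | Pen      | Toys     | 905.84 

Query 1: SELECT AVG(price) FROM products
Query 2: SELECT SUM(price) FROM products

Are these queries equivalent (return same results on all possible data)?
No, not equivalent

Query 1 returns: [(816.7439999999999,)]
Query 2 returns: [(4083.72,)]

Reason: AVG vs SUM give different aggregate values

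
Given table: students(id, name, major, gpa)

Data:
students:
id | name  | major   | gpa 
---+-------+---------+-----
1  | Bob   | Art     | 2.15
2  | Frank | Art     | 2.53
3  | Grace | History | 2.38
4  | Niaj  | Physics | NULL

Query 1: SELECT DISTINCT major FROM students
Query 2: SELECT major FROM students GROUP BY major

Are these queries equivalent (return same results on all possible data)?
Yes, equivalent

Both queries return: [('Art',), ('History',), ('Physics',)]

Reason: Both get unique majors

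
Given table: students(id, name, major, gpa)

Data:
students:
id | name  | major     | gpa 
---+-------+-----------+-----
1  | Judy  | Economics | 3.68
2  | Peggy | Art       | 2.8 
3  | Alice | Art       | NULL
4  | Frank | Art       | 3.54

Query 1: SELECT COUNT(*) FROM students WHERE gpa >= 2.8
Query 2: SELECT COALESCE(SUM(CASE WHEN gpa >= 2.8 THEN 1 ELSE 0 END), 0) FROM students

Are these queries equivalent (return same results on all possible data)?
Yes, equivalent

Both queries return: [(3,)]

Reason: COUNT with WHERE vs conditional SUM (COALESCE handles empty-table NULL)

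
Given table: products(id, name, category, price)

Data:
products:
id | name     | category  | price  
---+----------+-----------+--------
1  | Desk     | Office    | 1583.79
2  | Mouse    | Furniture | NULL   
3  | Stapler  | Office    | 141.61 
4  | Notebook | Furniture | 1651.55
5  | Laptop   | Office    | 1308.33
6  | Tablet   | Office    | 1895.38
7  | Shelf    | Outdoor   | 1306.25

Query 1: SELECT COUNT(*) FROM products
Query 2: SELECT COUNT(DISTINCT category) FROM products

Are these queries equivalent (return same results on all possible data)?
No, not equivalent

Query 1 returns: [(7,)]
Query 2 returns: [(3,)]

Reason: COUNT(*) counts rows, COUNT(DISTINCT category) counts unique categorys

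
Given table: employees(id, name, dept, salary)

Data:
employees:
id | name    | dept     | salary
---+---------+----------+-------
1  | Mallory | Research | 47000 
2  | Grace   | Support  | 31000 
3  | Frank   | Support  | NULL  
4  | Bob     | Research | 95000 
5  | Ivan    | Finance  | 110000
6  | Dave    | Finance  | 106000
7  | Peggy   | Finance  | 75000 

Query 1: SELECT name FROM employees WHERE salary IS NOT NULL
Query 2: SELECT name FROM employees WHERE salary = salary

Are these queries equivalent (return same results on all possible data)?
Yes, equivalent

Both queries return: [('Bob',), ('Dave',), ('Grace',), ('Ivan',), ('Mallory',), ('Peggy',)]

Reason: IS NOT NULL vs self-equality (both exclude NULLs)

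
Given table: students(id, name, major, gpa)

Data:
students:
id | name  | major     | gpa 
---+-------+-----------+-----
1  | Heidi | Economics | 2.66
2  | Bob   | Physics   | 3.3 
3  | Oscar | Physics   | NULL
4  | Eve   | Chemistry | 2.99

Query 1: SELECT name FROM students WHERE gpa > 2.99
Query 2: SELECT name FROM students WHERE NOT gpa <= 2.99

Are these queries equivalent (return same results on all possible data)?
Yes, equivalent

Both queries return: [('Bob',)]

Reason: Both filter gpa > 2.99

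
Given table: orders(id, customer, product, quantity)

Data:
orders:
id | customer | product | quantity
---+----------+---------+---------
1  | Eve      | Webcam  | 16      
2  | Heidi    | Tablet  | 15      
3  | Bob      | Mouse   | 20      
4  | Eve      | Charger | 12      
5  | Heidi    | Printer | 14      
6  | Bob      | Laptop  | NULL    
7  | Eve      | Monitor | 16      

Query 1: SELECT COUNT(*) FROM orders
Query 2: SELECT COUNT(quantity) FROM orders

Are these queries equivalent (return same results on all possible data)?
No, not equivalent

Query 1 returns: [(7,)]
Query 2 returns: [(6,)]

Reason: COUNT(*) includes NULLs, COUNT(column) excludes them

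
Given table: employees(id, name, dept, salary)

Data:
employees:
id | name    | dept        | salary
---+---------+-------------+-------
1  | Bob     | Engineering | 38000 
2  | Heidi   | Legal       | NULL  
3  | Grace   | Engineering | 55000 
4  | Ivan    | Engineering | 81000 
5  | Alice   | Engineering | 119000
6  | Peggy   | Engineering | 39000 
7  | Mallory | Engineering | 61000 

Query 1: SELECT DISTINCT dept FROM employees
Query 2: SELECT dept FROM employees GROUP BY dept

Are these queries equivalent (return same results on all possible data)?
Yes, equivalent

Both queries return: [('Engineering',), ('Legal',)]

Reason: Both get unique depts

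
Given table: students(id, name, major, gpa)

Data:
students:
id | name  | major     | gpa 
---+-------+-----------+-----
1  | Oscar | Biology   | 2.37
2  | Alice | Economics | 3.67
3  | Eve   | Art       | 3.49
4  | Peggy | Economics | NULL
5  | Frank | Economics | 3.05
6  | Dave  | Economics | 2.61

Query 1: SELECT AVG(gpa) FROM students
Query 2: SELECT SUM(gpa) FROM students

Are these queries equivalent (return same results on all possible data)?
No, not equivalent

Query 1 returns: [(3.038,)]
Query 2 returns: [(15.19,)]

Reason: AVG vs SUM give different aggregate values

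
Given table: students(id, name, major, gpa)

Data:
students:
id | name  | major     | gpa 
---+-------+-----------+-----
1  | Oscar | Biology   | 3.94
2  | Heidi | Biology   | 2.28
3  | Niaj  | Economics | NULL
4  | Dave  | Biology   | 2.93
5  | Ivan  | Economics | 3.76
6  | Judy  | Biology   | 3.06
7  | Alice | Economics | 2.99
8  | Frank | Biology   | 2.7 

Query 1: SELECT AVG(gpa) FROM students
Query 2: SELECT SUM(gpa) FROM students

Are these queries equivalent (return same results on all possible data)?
No, not equivalent

Query 1 returns: [(3.0942857142857143,)]
Query 2 returns: [(21.66,)]

Reason: AVG vs SUM give different aggregate values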